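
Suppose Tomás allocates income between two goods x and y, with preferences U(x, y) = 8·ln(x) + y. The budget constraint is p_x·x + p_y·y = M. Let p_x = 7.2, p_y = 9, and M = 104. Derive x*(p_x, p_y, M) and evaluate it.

Set MRS = p_x/p_y: (8/x)/1 = p_x/p_y.
So x*(p_x,p_y) = 8·p_y/p_x, independent of income; and y* = (M − 8·p_y)/p_y.
At the given prices: x* = 8·9/7.2 = 10.

x* = 10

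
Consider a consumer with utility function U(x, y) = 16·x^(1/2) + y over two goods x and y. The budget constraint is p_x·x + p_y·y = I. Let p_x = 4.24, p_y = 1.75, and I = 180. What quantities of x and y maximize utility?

MU_x = 8/√x, MU_y = 1. Tangency: 8/√x = p_x/p_y.
Solve: √x = 8·p_y/p_x, so x*(p_x,p_y) = (8·p_y/p_x)², and y* = (I − p_x·x*)/p_y.
Plugging in: x* = (8·1.75/4.24)² = 10.9025, y* = 76.442.

x* = 10.9025, y* = 76.442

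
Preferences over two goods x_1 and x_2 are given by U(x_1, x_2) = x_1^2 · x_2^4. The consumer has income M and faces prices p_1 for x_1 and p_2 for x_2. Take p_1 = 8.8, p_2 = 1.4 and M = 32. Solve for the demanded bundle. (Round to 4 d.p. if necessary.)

Tangency: MRS = (1/2)·x_2/x_1 = p_1/p_2.
Rearranging, p_2·x_2 = 2·p_1·x_1. Substituting into the budget gives p_1·x_1·(1 + 2) = M.
Demand: x_1*(p_1,p_2,M) = 1/3·M/p_1 and x_2* = 2/3·M/p_2.
At p_1=8.8, p_2=1.4, M=32: x_1* = 1/3·32/8.8 = 1.2121, x_2* = 15.2381.

x_1* = 1.2121, x_2* = 15.2381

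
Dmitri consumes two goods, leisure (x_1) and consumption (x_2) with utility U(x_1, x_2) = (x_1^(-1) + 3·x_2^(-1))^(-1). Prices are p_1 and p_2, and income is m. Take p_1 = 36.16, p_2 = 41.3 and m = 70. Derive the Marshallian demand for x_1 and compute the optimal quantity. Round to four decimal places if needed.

From the CES first-order condition, (1/3)·(x_2/x_1)^(2) = p_1/p_2.
Solve for the ratio: x_2/x_1 = [3·p_1/p_2]^(0.5).
Substitute x_2 = (x_2/x_1)·x_1 into the budget: x_1* = m/(p_1 + p_2·(x_2/x_1)).
Numerically x_2/x_1 = 1.620689, so x_1* = 70/(36.16 + 41.3·1.620689) = 0.679.

x_1* = 0.679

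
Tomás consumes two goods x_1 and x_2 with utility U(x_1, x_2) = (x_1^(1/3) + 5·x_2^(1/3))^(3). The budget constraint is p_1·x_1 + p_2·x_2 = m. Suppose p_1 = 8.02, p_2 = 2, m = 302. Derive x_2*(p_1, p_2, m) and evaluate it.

With the ratio pinned down, the budget gives x_1* = m/(p_1 + p_2·(x_2/x_1)) and x_2* = (x_2/x_1)·x_1*.
Numerically x_2/x_1 = 89.778339, so x_1* = 302/(8.02 + 2·89.778339) = 1.61 and x_2* = 89.778339·1.61 = 144.5439.

x_2* = 144.5439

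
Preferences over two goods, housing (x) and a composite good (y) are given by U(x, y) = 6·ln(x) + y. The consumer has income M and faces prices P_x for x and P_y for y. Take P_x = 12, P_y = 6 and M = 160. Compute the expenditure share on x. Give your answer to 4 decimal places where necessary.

So x*(P_x,P_y) = 6·P_y/P_x, independent of income; and y* = (M − 6·P_y)/P_y.
At the given prices: x* = 6·6/12 = 3, and y* = 20.6667.
Expenditure on x: 12·3 = 36; share = 0.225.

share on x = 0.225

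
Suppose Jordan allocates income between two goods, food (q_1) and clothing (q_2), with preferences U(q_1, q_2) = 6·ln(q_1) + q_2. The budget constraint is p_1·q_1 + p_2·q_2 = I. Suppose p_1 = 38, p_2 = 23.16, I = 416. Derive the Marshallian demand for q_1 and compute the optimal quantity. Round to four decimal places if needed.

So q_1*(p_1,p_2) = 6·p_2/p_1, independent of income; and q_2* = (I − 6·p_2)/p_2.
At the given prices: q_1* = 6·23.16/38 = 3.6568.

q_1* = 3.6568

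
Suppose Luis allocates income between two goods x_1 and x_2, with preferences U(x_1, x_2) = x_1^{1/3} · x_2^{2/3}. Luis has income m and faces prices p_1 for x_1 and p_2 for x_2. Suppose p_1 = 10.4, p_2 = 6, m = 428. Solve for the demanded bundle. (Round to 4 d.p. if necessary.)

x_1* = 13.7179, x_2* = 47.5556

The MRS is (1/2)·x_2/x_1. Set MRS = p_1/p_2.
Rearranging, p_2·x_2 = 2·p_1·x_1. Substituting into the budget gives p_1·x_1·(1 + 2) = m.
Demand: x_1*(p_1,p_2,m) = 1/3·m/p_1 and x_2* = 2/3·m/p_2.
At p_1=10.4, p_2=6, m=428: x_1* = 1/3·428/10.4 = 13.7179, x_2* = 47.5556.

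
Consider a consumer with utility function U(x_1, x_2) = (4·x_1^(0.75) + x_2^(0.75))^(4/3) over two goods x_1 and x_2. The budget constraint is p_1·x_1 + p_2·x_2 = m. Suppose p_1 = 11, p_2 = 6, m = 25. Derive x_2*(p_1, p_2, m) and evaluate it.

x_2* = 0.0979

MRS = MU_x_1/MU_x_2 = 4·(x_2/x_1)^(0.25). Set equal to p_1/p_2.
Hence x_2/x_1 = ((1/4)·p_1/p_2)^(1/(0.25)), i.e. raised to the 4 power.
With the ratio pinned down, the budget gives x_1* = m/(p_1 + p_2·(x_2/x_1)) and x_2* = (x_2/x_1)·x_1*.
Numerically x_2/x_1 = 0.044129, so x_1* = 25/(11 + 6·0.044129) = 2.2193 and x_2* = 0.044129·2.2193 = 0.0979.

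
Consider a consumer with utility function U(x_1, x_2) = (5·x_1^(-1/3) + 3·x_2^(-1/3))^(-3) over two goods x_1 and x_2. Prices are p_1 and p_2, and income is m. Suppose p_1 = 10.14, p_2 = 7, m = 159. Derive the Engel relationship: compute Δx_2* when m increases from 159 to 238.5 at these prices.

Δx_2* = 4.3527

MU_x_1 ∝ 5·x_1^(-4/3), MU_x_2 ∝ 3·x_2^(-4/3), so MRS = (5/3)·(x_2/x_1)^(4/3) = p_1/p_2.
Hence x_2/x_1 = ((3/5)·p_1/p_2)^(1/(4/3)), i.e. raised to the 0.75 power.
With the ratio pinned down, the budget gives x_1* = m/(p_1 + p_2·(x_2/x_1)) and x_2* = (x_2/x_1)·x_1*.
Numerically x_2/x_1 = 0.900157, so x_1* = 159/(10.14 + 7·0.900157) = 9.6709 and x_2* = 0.900157·9.6709 = 8.7053.
At m' = 238.5: x_2* = 13.058. Change: 13.058 − 8.7053 = 4.3527.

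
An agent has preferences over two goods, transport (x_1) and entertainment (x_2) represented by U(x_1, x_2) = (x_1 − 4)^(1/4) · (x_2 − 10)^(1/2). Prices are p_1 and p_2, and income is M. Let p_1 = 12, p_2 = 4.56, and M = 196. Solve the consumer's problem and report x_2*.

x_2* = 24.9708

Discretionary income = 196 − 4·12 − 10·4.56 = 102.4; x_2* = 10 + 2/3·102.4/4.56 = 24.9708.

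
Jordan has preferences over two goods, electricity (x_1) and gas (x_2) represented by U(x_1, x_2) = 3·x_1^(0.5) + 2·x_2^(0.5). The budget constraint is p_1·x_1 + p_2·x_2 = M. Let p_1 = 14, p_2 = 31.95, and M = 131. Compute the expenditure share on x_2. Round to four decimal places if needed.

From the CES first-order condition, (3/2)·(x_2/x_1)^(0.5) = p_1/p_2.
Solve for the ratio: x_2/x_1 = [(2/3)·p_1/p_2]^(2).
Substitute x_2 = (x_2/x_1)·x_1 into the budget: x_1* = M/(p_1 + p_2·(x_2/x_1)).
Numerically x_2/x_1 = 0.085336, so x_1* = 131/(14 + 31.95·0.085336) = 7.8319 and x_2* = 0.085336·7.8319 = 0.6683.
Expenditure on x_2: 31.95·0.6683 = 21.3535; share = 0.163.

share on x_2 = 0.163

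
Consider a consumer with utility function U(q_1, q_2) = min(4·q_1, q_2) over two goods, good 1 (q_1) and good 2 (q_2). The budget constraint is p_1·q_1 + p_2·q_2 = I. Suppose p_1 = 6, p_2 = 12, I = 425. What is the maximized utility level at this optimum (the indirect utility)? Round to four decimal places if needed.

With perfect complements, no substitution: consume in ratio q_1:q_2 = 1:4.
Budget: p_1·q_1 + p_2·4·q_1 = I, so (p_1 + 4·p_2)·q_1 = I.
Demand: q_1*(p_1,p_2,I) = I/(p_1 + 4·p_2), q_2* = 4·I/(p_1 + 4·p_2).
Here 6 + 4·12 = 54, giving q_1* = 7.8704 and q_2* = 31.4815.
Utility at the optimum: U(7.8704, 31.4815) = 31.4815.

V = 31.4815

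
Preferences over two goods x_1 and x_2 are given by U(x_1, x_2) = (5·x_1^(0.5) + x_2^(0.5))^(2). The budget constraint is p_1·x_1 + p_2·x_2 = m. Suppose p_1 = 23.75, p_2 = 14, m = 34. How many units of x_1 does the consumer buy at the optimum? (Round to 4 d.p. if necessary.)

x_1* = 1.3406

MRS = MU_x_1/MU_x_2 = 5·(x_2/x_1)^(0.5). Set equal to p_1/p_2.
Hence x_2/x_1 = ((1/5)·p_1/p_2)^(1/(0.5)), i.e. raised to the 2 power.
With the ratio pinned down, the budget gives x_1* = m/(p_1 + p_2·(x_2/x_1)) and x_2* = (x_2/x_1)·x_1*.
Numerically x_2/x_1 = 0.115115, so x_1* = 34/(23.75 + 14·0.115115) = 1.3406.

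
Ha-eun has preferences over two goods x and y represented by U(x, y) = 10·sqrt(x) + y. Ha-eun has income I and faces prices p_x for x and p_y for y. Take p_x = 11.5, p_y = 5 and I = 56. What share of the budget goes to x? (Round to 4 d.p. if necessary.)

Set MRS = p_x/p_y: 5·x^(−1/2) = p_x/p_y.
Thus x* = (5·p_y/p_x)² — independent of I — with the rest of income spent on y.
Plugging in: x* = (5·5/11.5)² = 4.7259, y* = 0.3304.
Expenditure on x: 11.5·4.7259 = 54.3478; share = 0.9705.

share on x = 0.9705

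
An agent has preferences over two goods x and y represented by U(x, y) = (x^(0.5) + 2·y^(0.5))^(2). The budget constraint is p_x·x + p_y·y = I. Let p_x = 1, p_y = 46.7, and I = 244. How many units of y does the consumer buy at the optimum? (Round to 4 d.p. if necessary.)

y* = 0.4122

MRS = MU_x/MU_y = (1/2)·(y/x)^(0.5). Set equal to p_x/p_y.
Solve for the ratio: y/x = [2·p_x/p_y]^(2).
Substitute y = (y/x)·x into the budget: x* = I/(p_x + p_y·(y/x)).
Numerically y/x = 0.001834, so x* = 244/(1 + 46.7·0.001834) = 224.7495 and y* = 0.001834·224.7495 = 0.4122.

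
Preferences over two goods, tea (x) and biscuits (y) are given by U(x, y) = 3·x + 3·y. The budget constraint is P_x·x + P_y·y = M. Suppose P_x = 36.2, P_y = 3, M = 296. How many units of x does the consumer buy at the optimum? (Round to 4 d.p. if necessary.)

x* = 0

y gives more utility per dollar, so spend all income on y: y* = M/P_y, x* = 0.
Numerically: x* = 0, y* = 98.6667.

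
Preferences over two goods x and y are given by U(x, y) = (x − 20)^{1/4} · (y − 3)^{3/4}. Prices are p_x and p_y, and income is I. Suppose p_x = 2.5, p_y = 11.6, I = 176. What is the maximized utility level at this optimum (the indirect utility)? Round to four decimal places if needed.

V = 6.5758

MRS = (1/3)·(y−3)/(x−20). Tangency with p_x/p_y gives y−3 = 3·(p_x/p_y)·(x−20).
After buying the subsistence bundle (20, 3), a share 0.25 of the remaining income goes to x: x* = 20 + 0.25·(I − 20p_x − 3p_y)/p_x.
Discretionary income = 176 − 20·2.5 − 3·11.6 = 91.2; x* = 20 + 0.25·91.2/2.5 = 29.12; y* = 3 + 0.75·91.2/11.6 = 8.8966.
Utility at the optimum: U(29.12, 8.8966) = 6.5758.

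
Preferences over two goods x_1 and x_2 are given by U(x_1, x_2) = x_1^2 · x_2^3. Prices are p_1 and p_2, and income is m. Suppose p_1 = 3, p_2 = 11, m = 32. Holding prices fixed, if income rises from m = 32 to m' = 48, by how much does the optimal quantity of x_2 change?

Demand: x_1*(p_1,p_2,m) = 0.4·m/p_1 and x_2* = 0.6·m/p_2.
At p_1=3, p_2=11, m=32: x_2* = 0.6·32/11 = 1.7455.
At m' = 48: x_2* = 2.6182. Change: 2.6182 − 1.7455 = 0.8727.

Δx_2* = 0.8727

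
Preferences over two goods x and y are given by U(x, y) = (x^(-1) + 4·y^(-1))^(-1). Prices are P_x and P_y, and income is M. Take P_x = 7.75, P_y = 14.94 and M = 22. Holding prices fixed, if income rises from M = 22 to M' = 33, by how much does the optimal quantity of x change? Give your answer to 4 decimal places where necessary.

With the ratio pinned down, the budget gives x* = M/(P_x + P_y·(y/x)) and y* = (y/x)·x*.
Numerically y/x = 1.440474, so x* = 22/(7.75 + 14.94·1.440474) = 0.7516.
At M' = 33: x* = 1.1274. Change: 1.1274 − 0.7516 = 0.3758.

Δx* = 0.3758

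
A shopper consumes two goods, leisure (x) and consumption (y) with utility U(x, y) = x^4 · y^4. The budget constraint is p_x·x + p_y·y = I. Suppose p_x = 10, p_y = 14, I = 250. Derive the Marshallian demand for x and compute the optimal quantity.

MU_x/MU_y = (4·y)/(4·x); tangency sets this equal to p_x/p_y.
Rearranging, p_y·y = p_x·x. Substituting into the budget gives p_x·x·(1 + 1) = I.
Demand: x*(p_x,p_y,I) = 0.5·I/p_x and y* = 0.5·I/p_y.
At p_x=10, p_y=14, I=250: x* = 0.5·250/10 = 12.5.

x* = 12.5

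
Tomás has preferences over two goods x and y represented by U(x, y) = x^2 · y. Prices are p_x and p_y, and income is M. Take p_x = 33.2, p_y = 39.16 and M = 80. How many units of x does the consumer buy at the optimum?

x* = 1.6064

Demand: x*(p_x,p_y,M) = 2/3·M/p_x and y* = 1/3·M/p_y.
At p_x=33.2, p_y=39.16, M=80: x* = 2/3·80/33.2 = 1.6064.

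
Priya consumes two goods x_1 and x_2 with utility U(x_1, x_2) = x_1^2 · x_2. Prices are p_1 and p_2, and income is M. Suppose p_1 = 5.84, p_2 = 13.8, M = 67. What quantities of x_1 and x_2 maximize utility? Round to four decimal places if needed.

MU_x_1/MU_x_2 = (2·x_2)/(x_1); tangency sets this equal to p_1/p_2.
Rearranging, p_2·x_2 = (1/2)·p_1·x_1. Substituting into the budget gives p_1·x_1·(1 + (1/2)) = M.
Demand: x_1*(p_1,p_2,M) = 2/3·M/p_1 and x_2* = 1/3·M/p_2.
At p_1=5.84, p_2=13.8, M=67: x_1* = 2/3·67/5.84 = 7.6484, x_2* = 1.6184.

x_1* = 7.6484, x_2* = 1.6184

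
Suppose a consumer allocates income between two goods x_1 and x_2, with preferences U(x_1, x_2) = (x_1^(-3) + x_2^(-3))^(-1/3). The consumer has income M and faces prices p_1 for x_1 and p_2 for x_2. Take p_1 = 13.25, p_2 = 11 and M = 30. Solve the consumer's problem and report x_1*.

x_1* = 1.211

From the CES first-order condition, (x_2/x_1)^(4) = p_1/p_2.
Hence x_2/x_1 = (p_1/p_2)^(1/(4)), i.e. raised to the 0.25 power.
Substitute x_2 = (x_2/x_1)·x_1 into the budget: x_1* = M/(p_1 + p_2·(x_2/x_1)).
Numerically x_2/x_1 = 1.047625, so x_1* = 30/(13.25 + 11·1.047625) = 1.211.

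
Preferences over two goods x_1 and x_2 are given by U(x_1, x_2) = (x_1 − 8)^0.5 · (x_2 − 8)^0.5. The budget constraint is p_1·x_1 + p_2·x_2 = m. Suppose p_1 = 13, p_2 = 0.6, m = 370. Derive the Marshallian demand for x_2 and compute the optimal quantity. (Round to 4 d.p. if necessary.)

x_2* = 225.6667

Substituting into the budget: x_1* = 8 + 0.5·(m − 8·p_1 − 8·p_2)/p_1, and x_2* = 8 + 0.5·(…)/p_2.
Discretionary income = 370 − 8·13 − 8·0.6 = 261.2; x_2* = 8 + 0.5·261.2/0.6 = 225.6667.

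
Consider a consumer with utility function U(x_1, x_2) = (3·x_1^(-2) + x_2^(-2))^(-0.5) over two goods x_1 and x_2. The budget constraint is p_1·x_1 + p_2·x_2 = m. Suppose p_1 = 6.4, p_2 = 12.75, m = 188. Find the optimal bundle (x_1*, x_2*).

x_1* = 14.0029, x_2* = 7.7162

MU_x_1 ∝ 3·x_1^(-3), MU_x_2 ∝ x_2^(-3), so MRS = 3·(x_2/x_1)^(3) = p_1/p_2.
Hence x_2/x_1 = ((1/3)·p_1/p_2)^(1/(3)), i.e. raised to the 1/3 power.
With the ratio pinned down, the budget gives x_1* = m/(p_1 + p_2·(x_2/x_1)) and x_2* = (x_2/x_1)·x_1*.
Numerically x_2/x_1 = 0.55104, so x_1* = 188/(6.4 + 12.75·0.55104) = 14.0029 and x_2* = 0.55104·14.0029 = 7.7162.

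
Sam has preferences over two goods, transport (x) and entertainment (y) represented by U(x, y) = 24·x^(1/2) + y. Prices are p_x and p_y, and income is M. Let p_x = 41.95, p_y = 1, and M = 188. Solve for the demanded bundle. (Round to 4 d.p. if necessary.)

Set MRS = p_x/p_y: 12·x^(−1/2) = p_x/p_y.
Solve: √x = 12·p_y/p_x, so x*(p_x,p_y) = (12·p_y/p_x)², and y* = (M − p_x·x*)/p_y.
Plugging in: x* = (12·1/41.95)² = 0.0818, y* = 184.5673.

x* = 0.0818, y* = 184.5673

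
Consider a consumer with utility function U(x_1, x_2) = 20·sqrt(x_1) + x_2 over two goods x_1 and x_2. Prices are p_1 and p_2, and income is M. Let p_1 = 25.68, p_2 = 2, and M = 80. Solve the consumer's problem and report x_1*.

Utility is quasi-linear in x_2; the FOC for x_1 is 10/√x_1 = p_1/p_2.
Thus x_1* = (10·p_2/p_1)² — independent of M — with the rest of income spent on x_2.
Plugging in: x_1* = (10·2/25.68)² = 0.6066.

x_1* = 0.6066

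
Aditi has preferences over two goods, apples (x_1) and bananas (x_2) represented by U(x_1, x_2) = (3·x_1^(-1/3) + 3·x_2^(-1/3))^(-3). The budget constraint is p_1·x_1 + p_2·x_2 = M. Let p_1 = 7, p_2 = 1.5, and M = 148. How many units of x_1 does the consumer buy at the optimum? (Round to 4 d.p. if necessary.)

x_1* = 12.5822

MRS = MU_x_1/MU_x_2 = (x_2/x_1)^(4/3). Set equal to p_1/p_2.
Solve for the ratio: x_2/x_1 = [p_1/p_2]^(0.75).
Substitute x_2 = (x_2/x_1)·x_1 into the budget: x_1* = M/(p_1 + p_2·(x_2/x_1)).
Numerically x_2/x_1 = 3.175083, so x_1* = 148/(7 + 1.5·3.175083) = 12.5822.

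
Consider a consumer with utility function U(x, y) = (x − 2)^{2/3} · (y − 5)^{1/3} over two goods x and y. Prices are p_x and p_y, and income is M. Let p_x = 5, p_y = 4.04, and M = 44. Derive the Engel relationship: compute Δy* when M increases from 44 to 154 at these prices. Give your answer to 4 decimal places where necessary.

Substituting into the budget: x* = 2 + 2/3·(M − 2·p_x − 5·p_y)/p_x, and y* = 5 + 1/3·(…)/p_y.
Discretionary income = 44 − 2·5 − 5·4.04 = 13.8; y* = 5 + 1/3·13.8/4.04 = 6.1386.
At M' = 154: y* = 15.2145. Change: 15.2145 − 6.1386 = 9.0759.

Δy* = 9.0759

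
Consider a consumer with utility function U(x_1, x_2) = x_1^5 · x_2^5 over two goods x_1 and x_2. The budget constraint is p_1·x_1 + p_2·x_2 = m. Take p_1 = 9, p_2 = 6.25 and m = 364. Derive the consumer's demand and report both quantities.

x_1* = 20.2222, x_2* = 29.12

MU_x_1/MU_x_2 = (5·x_2)/(5·x_1); tangency sets this equal to p_1/p_2.
So 5·p_2·x_2 = 5·p_1·x_1; combined with the budget, a share 0.5 of income goes to x_1.
Demand: x_1*(p_1,p_2,m) = 0.5·m/p_1 and x_2* = 0.5·m/p_2.
At p_1=9, p_2=6.25, m=364: x_1* = 0.5·364/9 = 20.2222, x_2* = 29.12.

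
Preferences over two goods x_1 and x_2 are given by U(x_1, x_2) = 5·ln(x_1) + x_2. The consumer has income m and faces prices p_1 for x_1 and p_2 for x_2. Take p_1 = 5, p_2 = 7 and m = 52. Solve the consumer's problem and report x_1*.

MU_x_1 = 5/x_1, MU_x_2 = 1. Tangency: 5/x_1 = p_1/p_2.
So x_1*(p_1,p_2) = 5·p_2/p_1, independent of income; and x_2* = (m − 5·p_2)/p_2.
At the given prices: x_1* = 5·7/5 = 7.

x_1* = 7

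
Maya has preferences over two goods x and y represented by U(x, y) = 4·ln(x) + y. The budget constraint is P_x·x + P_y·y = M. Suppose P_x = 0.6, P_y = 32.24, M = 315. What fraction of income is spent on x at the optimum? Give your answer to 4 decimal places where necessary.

MU_x = 4/x, MU_y = 1. Tangency: 4/x = P_x/P_y.
So x*(P_x,P_y) = 4·P_y/P_x, independent of income; and y* = (M − 4·P_y)/P_y.
At the given prices: x* = 4·32.24/0.6 = 214.9333, and y* = 5.7705.
Expenditure on x: 0.6·214.9333 = 128.96; share = 0.4094.

share on x = 0.4094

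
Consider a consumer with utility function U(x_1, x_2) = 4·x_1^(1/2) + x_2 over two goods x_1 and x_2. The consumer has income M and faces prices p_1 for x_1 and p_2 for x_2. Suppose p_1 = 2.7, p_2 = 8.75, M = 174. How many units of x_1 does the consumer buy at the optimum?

x_1* = 42.0096

MU_x_1 = 2/√x_1, MU_x_2 = 1. Tangency: 2/√x_1 = p_1/p_2.
Solve: √x_1 = 2·p_2/p_1, so x_1*(p_1,p_2) = (2·p_2/p_1)², and x_2* = (M − p_1·x_1*)/p_2.
Plugging in: x_1* = (2·8.75/2.7)² = 42.0096.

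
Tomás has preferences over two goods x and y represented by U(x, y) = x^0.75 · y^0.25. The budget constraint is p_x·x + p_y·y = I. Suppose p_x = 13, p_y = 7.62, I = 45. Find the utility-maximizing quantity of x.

The MRS is 3·y/x. Set MRS = p_x/p_y.
So 0.75·p_y·y = 0.25·p_x·x; combined with the budget, a share 0.75 of income goes to x.
Demand: x*(p_x,p_y,I) = 0.75·I/p_x and y* = 0.25·I/p_y.
At p_x=13, p_y=7.62, I=45: x* = 0.75·45/13 = 2.5962.

x* = 2.5962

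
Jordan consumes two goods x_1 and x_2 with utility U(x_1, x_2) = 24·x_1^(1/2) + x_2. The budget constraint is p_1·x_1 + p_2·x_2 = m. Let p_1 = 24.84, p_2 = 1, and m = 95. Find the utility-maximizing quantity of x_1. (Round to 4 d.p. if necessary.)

Utility is quasi-linear in x_2; the FOC for x_1 is 12/√x_1 = p_1/p_2.
Solve: √x_1 = 12·p_2/p_1, so x_1*(p_1,p_2) = (12·p_2/p_1)², and x_2* = (m − p_1·x_1*)/p_2.
Plugging in: x_1* = (12·1/24.84)² = 0.2334.

x_1* = 0.2334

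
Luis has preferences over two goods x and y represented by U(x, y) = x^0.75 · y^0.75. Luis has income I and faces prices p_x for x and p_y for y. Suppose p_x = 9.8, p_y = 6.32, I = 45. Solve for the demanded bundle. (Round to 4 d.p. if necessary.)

MU_x/MU_y = (0.75·y)/(0.75·x); tangency sets this equal to p_x/p_y.
So 0.75·p_y·y = 0.75·p_x·x; combined with the budget, a share 0.5 of income goes to x.
Demand: x*(p_x,p_y,I) = 0.5·I/p_x and y* = 0.5·I/p_y.
At p_x=9.8, p_y=6.32, I=45: x* = 0.5·45/9.8 = 2.2959, y* = 3.5601.

x* = 2.2959, y* = 3.5601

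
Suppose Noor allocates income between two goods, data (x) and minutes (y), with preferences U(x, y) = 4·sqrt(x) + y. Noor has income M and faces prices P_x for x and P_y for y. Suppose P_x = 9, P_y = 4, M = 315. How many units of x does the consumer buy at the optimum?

Set MRS = P_x/P_y: 2·x^(−1/2) = P_x/P_y.
Solve: √x = 2·P_y/P_x, so x*(P_x,P_y) = (2·P_y/P_x)², and y* = (M − P_x·x*)/P_y.
Plugging in: x* = (2·4/9)² = 0.7901.

x* = 0.7901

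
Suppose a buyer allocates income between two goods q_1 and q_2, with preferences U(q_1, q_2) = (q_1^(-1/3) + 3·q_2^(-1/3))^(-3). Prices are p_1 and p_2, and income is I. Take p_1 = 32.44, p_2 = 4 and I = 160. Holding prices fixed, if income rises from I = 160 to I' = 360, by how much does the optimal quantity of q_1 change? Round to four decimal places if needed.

Δq_1* = 2.6226

MU_q_1 ∝ q_1^(-4/3), MU_q_2 ∝ 3·q_2^(-4/3), so MRS = (1/3)·(q_2/q_1)^(4/3) = p_1/p_2.
Solve for the ratio: q_2/q_1 = [3·p_1/p_2]^(0.75).
With the ratio pinned down, the budget gives q_1* = I/(p_1 + p_2·(q_2/q_1)) and q_2* = (q_2/q_1)·q_1*.
Numerically q_2/q_1 = 10.954854, so q_1* = 160/(32.44 + 4·10.954854) = 2.0981.
At I' = 360: q_1* = 4.7207. Change: 4.7207 − 2.0981 = 2.6226.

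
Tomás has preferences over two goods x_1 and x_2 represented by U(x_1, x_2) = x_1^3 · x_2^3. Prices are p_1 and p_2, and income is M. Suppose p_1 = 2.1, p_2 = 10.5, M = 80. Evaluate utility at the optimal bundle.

V = 382062.2831

The MRS is x_2/x_1. Set MRS = p_1/p_2.
So 3·p_2·x_2 = 3·p_1·x_1; combined with the budget, a share 0.5 of income goes to x_1.
Demand: x_1*(p_1,p_2,M) = 0.5·M/p_1 and x_2* = 0.5·M/p_2.
At p_1=2.1, p_2=10.5, M=80: x_1* = 0.5·80/2.1 = 19.0476, x_2* = 3.8095.
Utility at the optimum: U(19.0476, 3.8095) = 382062.2831.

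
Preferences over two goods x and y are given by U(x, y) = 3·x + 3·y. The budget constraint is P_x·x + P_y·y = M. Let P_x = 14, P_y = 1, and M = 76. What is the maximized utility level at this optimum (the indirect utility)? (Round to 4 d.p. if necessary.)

Numerically: x* = 0, y* = 76.
Utility at the optimum: U(0, 76) = 228.

V = 228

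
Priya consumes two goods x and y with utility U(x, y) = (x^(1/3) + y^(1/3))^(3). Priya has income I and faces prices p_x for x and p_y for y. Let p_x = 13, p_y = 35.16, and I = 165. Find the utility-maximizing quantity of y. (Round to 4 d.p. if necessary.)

MU_x ∝ x^(-2/3), MU_y ∝ y^(-2/3), so MRS = (y/x)^(2/3) = p_x/p_y.
Solve for the ratio: y/x = [p_x/p_y]^(1.5).
With the ratio pinned down, the budget gives x* = I/(p_x + p_y·(y/x)) and y* = (y/x)·x*.
Numerically y/x = 0.224824, so x* = 165/(13 + 35.16·0.224824) = 7.8929 and y* = 0.224824·7.8929 = 1.7745.

y* = 1.7745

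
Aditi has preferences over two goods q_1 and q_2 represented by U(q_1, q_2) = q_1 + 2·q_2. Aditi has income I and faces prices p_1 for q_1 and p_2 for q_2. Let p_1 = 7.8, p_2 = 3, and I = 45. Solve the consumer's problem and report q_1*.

q_2 gives more utility per dollar, so spend all income on q_2: q_2* = I/p_2, q_1* = 0.
Numerically: q_1* = 0, q_2* = 15.

q_1* = 0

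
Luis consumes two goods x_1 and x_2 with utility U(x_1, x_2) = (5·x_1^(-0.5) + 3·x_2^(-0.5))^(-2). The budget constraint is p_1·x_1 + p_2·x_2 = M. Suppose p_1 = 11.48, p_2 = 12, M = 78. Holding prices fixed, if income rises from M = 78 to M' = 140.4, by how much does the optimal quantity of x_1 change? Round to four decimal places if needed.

With the ratio pinned down, the budget gives x_1* = M/(p_1 + p_2·(x_2/x_1)) and x_2* = (x_2/x_1)·x_1*.
Numerically x_2/x_1 = 0.690676, so x_1* = 78/(11.48 + 12·0.690676) = 3.9457.
At M' = 140.4: x_1* = 7.1023. Change: 7.1023 − 3.9457 = 3.1566.

Δx_1* = 3.1566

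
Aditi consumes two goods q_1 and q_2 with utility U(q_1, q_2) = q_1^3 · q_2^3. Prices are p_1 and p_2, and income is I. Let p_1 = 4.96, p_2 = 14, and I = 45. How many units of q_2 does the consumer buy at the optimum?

Tangency: MRS = q_2/q_1 = p_1/p_2.
So 3·p_2·q_2 = 3·p_1·q_1; combined with the budget, a share 0.5 of income goes to q_1.
Demand: q_1*(p_1,p_2,I) = 0.5·I/p_1 and q_2* = 0.5·I/p_2.
At p_1=4.96, p_2=14, I=45: q_2* = 0.5·45/14 = 1.6071.

q_2* = 1.6071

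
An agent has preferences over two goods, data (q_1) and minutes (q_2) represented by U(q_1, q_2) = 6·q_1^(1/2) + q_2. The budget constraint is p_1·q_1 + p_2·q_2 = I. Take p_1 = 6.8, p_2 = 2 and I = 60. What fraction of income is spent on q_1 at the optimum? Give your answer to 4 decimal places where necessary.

Set MRS = p_1/p_2: 3·q_1^(−1/2) = p_1/p_2.
Thus q_1* = (3·p_2/p_1)² — independent of I — with the rest of income spent on q_2.
Plugging in: q_1* = (3·2/6.8)² = 0.7785, q_2* = 27.3529.
Expenditure on q_1: 6.8·0.7785 = 5.2941; share = 0.0882.

share on q_1 = 0.0882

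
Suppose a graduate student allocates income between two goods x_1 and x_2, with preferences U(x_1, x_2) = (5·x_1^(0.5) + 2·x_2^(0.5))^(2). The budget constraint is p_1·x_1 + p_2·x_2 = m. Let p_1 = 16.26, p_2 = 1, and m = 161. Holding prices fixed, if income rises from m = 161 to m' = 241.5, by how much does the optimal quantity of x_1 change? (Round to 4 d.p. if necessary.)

Δx_1* = 1.3746

From the CES first-order condition, (5/2)·(x_2/x_1)^(0.5) = p_1/p_2.
Hence x_2/x_1 = ((2/5)·p_1/p_2)^(1/(0.5)), i.e. raised to the 2 power.
With the ratio pinned down, the budget gives x_1* = m/(p_1 + p_2·(x_2/x_1)) and x_2* = (x_2/x_1)·x_1*.
Numerically x_2/x_1 = 42.302016, so x_1* = 161/(16.26 + 1·42.302016) = 2.7492.
At m' = 241.5: x_1* = 4.1238. Change: 4.1238 − 2.7492 = 1.3746.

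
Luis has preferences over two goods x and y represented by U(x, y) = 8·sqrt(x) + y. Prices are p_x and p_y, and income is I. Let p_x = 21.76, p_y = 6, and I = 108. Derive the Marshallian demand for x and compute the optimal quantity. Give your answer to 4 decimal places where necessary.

x* = 1.2165

Thus x* = (4·p_y/p_x)² — independent of I — with the rest of income spent on y.
Plugging in: x* = (4·6/21.76)² = 1.2165.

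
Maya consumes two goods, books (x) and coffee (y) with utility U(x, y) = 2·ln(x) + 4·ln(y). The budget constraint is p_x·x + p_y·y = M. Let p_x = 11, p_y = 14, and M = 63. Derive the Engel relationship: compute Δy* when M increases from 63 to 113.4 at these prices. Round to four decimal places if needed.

Δy* = 2.4

The MRS is (1/2)·y/x. Set MRS = p_x/p_y.
So 2·p_y·y = 4·p_x·x; combined with the budget, a share 1/3 of income goes to x.
Demand: x*(p_x,p_y,M) = 1/3·M/p_x and y* = 2/3·M/p_y.
At p_x=11, p_y=14, M=63: y* = 2/3·63/14 = 3.
At M' = 113.4: y* = 5.4. Change: 5.4 − 3 = 2.4.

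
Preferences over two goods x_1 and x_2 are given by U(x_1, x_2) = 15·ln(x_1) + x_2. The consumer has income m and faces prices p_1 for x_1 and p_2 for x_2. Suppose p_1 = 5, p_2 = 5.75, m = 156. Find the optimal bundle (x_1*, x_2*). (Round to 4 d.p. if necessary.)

At the given prices: x_1* = 15·5.75/5 = 17.25, and x_2* = 12.1304.

x_1* = 17.25, x_2* = 12.1304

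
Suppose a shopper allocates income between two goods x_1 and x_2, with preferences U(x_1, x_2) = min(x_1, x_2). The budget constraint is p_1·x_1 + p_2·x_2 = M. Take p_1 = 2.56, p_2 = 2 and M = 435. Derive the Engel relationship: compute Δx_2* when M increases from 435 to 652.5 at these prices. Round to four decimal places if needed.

Δx_2* = 47.6974

With perfect complements, no substitution: consume in ratio x_1:x_2 = 1:1.
Budget: p_1·x_1 + p_2·x_1 = M, so (p_1 + p_2)·x_1 = M.
Demand: x_1*(p_1,p_2,M) = M/(p_1 + p_2), x_2* = M/(p_1 + p_2).
Here 2.56 + 2 = 4.56, giving x_2* = 95.3947.
At M' = 652.5: x_2* = 143.0921. Change: 143.0921 − 95.3947 = 47.6974.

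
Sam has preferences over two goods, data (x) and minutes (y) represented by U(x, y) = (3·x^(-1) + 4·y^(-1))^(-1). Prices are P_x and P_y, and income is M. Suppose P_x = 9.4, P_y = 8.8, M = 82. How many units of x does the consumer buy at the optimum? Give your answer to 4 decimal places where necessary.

x* = 4.1202

With the ratio pinned down, the budget gives x* = M/(P_x + P_y·(y/x)) and y* = (y/x)·x*.
Numerically y/x = 1.193416, so x* = 82/(9.4 + 8.8·1.193416) = 4.1202.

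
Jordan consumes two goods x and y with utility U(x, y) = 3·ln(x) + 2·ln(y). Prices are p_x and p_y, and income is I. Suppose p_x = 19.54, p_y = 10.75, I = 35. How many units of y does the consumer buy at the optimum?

Tangency: MRS = (3/2)·y/x = p_x/p_y.
So 3·p_y·y = 2·p_x·x; combined with the budget, a share 0.6 of income goes to x.
Demand: x*(p_x,p_y,I) = 0.6·I/p_x and y* = 0.4·I/p_y.
At p_x=19.54, p_y=10.75, I=35: y* = 0.4·35/10.75 = 1.3023.

y* = 1.3023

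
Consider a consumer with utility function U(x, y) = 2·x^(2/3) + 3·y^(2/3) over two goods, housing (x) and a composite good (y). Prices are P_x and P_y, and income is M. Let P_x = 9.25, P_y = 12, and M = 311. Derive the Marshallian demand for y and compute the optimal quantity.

Numerically y/x = 1.545807, so x* = 311/(9.25 + 12·1.545807) = 11.1872 and y* = 1.545807·11.1872 = 17.2932.

y* = 17.2932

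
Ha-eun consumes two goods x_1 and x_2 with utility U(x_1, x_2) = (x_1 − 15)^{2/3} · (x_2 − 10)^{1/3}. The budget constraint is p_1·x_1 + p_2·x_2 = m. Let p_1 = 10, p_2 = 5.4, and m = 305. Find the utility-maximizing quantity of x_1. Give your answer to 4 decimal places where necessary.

x_1* = 21.7333

Discretionary income = 305 − 15·10 − 10·5.4 = 101; x_1* = 15 + 2/3·101/10 = 21.7333.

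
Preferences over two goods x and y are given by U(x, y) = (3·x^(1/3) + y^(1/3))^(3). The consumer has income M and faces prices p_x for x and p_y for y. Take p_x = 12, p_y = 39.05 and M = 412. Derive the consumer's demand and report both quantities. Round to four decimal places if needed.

From the CES first-order condition, 3·(y/x)^(2/3) = p_x/p_y.
Hence y/x = ((1/3)·p_x/p_y)^(1/(2/3)), i.e. raised to the 1.5 power.
Substitute y = (y/x)·x into the budget: x* = M/(p_x + p_y·(y/x)).
Numerically y/x = 0.032784, so x* = 412/(12 + 39.05·0.032784) = 31.0236 and y* = 0.032784·31.0236 = 1.0171.

x* = 31.0236, y* = 1.0171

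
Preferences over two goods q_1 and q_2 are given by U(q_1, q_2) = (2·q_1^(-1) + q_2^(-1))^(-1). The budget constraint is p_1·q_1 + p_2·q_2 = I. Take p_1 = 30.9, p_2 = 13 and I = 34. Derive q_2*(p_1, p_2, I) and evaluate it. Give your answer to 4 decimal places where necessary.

q_2* = 0.8224

With the ratio pinned down, the budget gives q_1* = I/(p_1 + p_2·(q_2/q_1)) and q_2* = (q_2/q_1)·q_1*.
Numerically q_2/q_1 = 1.090166, so q_1* = 34/(30.9 + 13·1.090166) = 0.7543 and q_2* = 1.090166·0.7543 = 0.8224.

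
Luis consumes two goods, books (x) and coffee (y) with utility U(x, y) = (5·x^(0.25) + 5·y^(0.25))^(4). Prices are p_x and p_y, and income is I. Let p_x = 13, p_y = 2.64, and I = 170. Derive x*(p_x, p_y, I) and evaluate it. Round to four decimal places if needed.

From the CES first-order condition, (y/x)^(0.75) = p_x/p_y.
Solve for the ratio: y/x = [p_x/p_y]^(4/3).
With the ratio pinned down, the budget gives x* = I/(p_x + p_y·(y/x)) and y* = (y/x)·x*.
Numerically y/x = 8.377593, so x* = 170/(13 + 2.64·8.377593) = 4.841.

x* = 4.841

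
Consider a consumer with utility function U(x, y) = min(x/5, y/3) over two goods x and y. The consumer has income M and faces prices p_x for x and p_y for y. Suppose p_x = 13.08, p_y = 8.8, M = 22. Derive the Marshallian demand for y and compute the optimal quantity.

Leontief preferences: the optimum is at the kink where x/5 = y/3, i.e. y = (3/5)·x.
Budget: p_x·x + p_y·(3/5)·x = M, so (5·p_x + 3·p_y)·x = 5·M.
Demand: x*(p_x,p_y,M) = 5·M/(5·p_x + 3·p_y), y* = 3·M/(5·p_x + 3·p_y).
Here 5·13.08 + 3·8.8 = 91.8, giving y* = 0.719.

y* = 0.719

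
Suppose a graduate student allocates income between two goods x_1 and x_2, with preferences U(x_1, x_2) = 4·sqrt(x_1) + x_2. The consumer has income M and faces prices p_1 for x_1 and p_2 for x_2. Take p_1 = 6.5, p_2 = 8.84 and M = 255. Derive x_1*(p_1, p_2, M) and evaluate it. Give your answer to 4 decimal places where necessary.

Set MRS = p_1/p_2: 2·x_1^(−1/2) = p_1/p_2.
Solve: √x_1 = 2·p_2/p_1, so x_1*(p_1,p_2) = (2·p_2/p_1)², and x_2* = (M − p_1·x_1*)/p_2.
Plugging in: x_1* = (2·8.84/6.5)² = 7.3984.

x_1* = 7.3984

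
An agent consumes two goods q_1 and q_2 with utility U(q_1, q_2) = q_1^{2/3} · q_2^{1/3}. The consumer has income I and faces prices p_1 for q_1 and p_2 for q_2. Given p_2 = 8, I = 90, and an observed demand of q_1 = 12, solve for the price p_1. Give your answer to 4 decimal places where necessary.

Tangency: MRS = 2·q_2/q_1 = p_1/p_2.
Rearranging, p_2·q_2 = (1/2)·p_1·q_1. Substituting into the budget gives p_1·q_1·(1 + (1/2)) = I.
Demand: q_1*(p_1,p_2,I) = 2/3·I/p_1 and q_2* = 1/3·I/p_2.
Set q_1* = 12 in the demand function and solve for p_1: p_1 = 5.

p_1 = 5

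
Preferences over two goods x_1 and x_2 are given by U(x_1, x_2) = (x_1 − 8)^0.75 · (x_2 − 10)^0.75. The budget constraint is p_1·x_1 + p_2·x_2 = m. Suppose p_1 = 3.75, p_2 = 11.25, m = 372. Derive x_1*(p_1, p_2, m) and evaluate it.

Let x_1' = x_1−8, x_2' = x_2−10. MRS = x_2'/x_1' = p_1/p_2.
Substituting into the budget: x_1* = 8 + 0.5·(m − 8·p_1 − 10·p_2)/p_1, and x_2* = 10 + 0.5·(…)/p_2.
Discretionary income = 372 − 8·3.75 − 10·11.25 = 229.5; x_1* = 8 + 0.5·229.5/3.75 = 38.6.

x_1* = 38.6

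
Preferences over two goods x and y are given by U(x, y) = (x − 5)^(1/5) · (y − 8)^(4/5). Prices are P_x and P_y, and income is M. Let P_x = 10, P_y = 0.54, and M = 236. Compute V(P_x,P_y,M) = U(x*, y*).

V = 113.7811

This is Cobb-Douglas in (x−5, y−8): tangency gives 0.2·P_y·(y−8) = 0.8·P_x·(x−5).
Substituting into the budget: x* = 5 + 0.2·(M − 5·P_x − 8·P_y)/P_x, and y* = 8 + 0.8·(…)/P_y.
Discretionary income = 236 − 5·10 − 8·0.54 = 181.68; x* = 5 + 0.2·181.68/10 = 8.6336; y* = 8 + 0.8·181.68/0.54 = 277.1556.
Utility at the optimum: U(8.6336, 277.1556) = 113.7811.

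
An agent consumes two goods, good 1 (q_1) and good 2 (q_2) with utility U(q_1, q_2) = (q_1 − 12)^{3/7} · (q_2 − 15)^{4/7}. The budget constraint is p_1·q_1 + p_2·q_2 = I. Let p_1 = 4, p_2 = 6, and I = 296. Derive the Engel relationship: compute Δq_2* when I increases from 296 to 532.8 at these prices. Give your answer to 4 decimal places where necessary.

This is Cobb-Douglas in (q_1−12, q_2−15): tangency gives 3/7·p_2·(q_2−15) = 4/7·p_1·(q_1−12).
After buying the subsistence bundle (12, 15), a share 3/7 of the remaining income goes to q_1: q_1* = 12 + 3/7·(I − 12p_1 − 15p_2)/p_1.
Discretionary income = 296 − 12·4 − 15·6 = 158; q_2* = 15 + 4/7·158/6 = 30.0476.
At I' = 532.8: q_2* = 52.6. Change: 52.6 − 30.0476 = 22.5524.

Δq_2* = 22.5524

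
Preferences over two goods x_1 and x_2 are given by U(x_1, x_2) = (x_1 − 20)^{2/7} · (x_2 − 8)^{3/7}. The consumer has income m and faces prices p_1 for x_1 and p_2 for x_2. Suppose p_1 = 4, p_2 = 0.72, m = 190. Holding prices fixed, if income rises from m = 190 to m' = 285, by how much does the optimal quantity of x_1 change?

This is Cobb-Douglas in (x_1−20, x_2−8): tangency gives 2/7·p_2·(x_2−8) = 3/7·p_1·(x_1−20).
Substituting into the budget: x_1* = 20 + 0.4·(m − 20·p_1 − 8·p_2)/p_1, and x_2* = 8 + 0.6·(…)/p_2.
Discretionary income = 190 − 20·4 − 8·0.72 = 104.24; x_1* = 20 + 0.4·104.24/4 = 30.424.
At m' = 285: x_1* = 39.924. Change: 39.924 − 30.424 = 9.5.

Δx_1* = 9.5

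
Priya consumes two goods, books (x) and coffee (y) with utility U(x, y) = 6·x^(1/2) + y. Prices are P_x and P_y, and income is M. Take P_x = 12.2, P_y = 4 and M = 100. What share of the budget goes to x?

share on x = 0.118

Set MRS = P_x/P_y: 3·x^(−1/2) = P_x/P_y.
Thus x* = (3·P_y/P_x)² — independent of M — with the rest of income spent on y.
Plugging in: x* = (3·4/12.2)² = 0.9675, y* = 22.0492.
Expenditure on x: 12.2·0.9675 = 11.8033; share = 0.118.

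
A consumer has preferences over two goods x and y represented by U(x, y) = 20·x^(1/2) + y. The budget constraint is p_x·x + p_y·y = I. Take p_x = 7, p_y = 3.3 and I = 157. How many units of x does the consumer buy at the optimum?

x* = 22.2245

Set MRS = p_x/p_y: 10·x^(−1/2) = p_x/p_y.
Solve: √x = 10·p_y/p_x, so x*(p_x,p_y) = (10·p_y/p_x)², and y* = (I − p_x·x*)/p_y.
Plugging in: x* = (10·3.3/7)² = 22.2245.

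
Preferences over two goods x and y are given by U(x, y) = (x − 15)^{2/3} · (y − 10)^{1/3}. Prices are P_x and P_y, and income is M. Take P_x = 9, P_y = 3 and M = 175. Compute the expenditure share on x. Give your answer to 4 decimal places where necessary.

Substituting into the budget: x* = 15 + 2/3·(M − 15·P_x − 10·P_y)/P_x, and y* = 10 + 1/3·(…)/P_y.
Discretionary income = 175 − 15·9 − 10·3 = 10; x* = 15 + 2/3·10/9 = 15.7407; y* = 10 + 1/3·10/3 = 11.1111.
Expenditure on x: 9·15.7407 = 141.6667; share = 0.8095.

share on x = 0.8095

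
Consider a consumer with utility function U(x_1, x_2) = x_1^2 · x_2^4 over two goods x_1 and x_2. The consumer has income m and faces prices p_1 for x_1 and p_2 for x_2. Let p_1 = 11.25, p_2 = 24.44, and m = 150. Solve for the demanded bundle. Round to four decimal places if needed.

Demand: x_1*(p_1,p_2,m) = 1/3·m/p_1 and x_2* = 2/3·m/p_2.
At p_1=11.25, p_2=24.44, m=150: x_1* = 1/3·150/11.25 = 4.4444, x_2* = 4.0917.

x_1* = 4.4444, x_2* = 4.0917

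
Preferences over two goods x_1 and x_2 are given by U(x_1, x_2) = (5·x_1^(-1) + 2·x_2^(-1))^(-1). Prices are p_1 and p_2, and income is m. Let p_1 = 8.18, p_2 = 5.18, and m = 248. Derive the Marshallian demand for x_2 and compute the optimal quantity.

Numerically x_2/x_1 = 0.794771, so x_1* = 248/(8.18 + 5.18·0.794771) = 20.1677 and x_2* = 0.794771·20.1677 = 16.0287.

x_2* = 16.0287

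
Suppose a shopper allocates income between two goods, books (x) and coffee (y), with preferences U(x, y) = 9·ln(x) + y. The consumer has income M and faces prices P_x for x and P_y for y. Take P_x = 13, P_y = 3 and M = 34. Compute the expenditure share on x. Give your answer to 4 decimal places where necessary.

MU_x = 9/x, MU_y = 1. Tangency: 9/x = P_x/P_y.
So x*(P_x,P_y) = 9·P_y/P_x, independent of income; and y* = (M − 9·P_y)/P_y.
At the given prices: x* = 9·3/13 = 2.0769, and y* = 2.3333.
Expenditure on x: 13·2.0769 = 27; share = 0.7941.

share on x = 0.7941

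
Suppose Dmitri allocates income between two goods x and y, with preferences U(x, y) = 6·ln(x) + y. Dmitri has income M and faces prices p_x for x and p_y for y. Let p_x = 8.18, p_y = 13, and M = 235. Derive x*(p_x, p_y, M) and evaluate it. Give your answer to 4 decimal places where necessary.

Set MRS = p_x/p_y: (6/x)/1 = p_x/p_y.
So x*(p_x,p_y) = 6·p_y/p_x, independent of income; and y* = (M − 6·p_y)/p_y.
At the given prices: x* = 6·13/8.18 = 9.5355.

x* = 9.5355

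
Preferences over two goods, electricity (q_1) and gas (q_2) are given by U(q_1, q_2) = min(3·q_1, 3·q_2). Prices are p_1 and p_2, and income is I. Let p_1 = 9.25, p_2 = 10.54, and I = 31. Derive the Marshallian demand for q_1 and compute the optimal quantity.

Leontief preferences: the optimum is at the kink where q_1/3 = q_2/3, i.e. q_2 = q_1.
Budget: p_1·q_1 + p_2·q_1 = I, so (3·p_1 + 3·p_2)·q_1 = 3·I.
Demand: q_1*(p_1,p_2,I) = 3·I/(3·p_1 + 3·p_2), q_2* = 3·I/(3·p_1 + 3·p_2).
Here 3·9.25 + 3·10.54 = 59.37, giving q_1* = 1.5664.

q_1* = 1.5664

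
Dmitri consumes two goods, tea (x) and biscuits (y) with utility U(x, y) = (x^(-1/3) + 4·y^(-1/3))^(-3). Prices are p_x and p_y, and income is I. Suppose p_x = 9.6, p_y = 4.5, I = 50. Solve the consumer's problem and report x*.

With the ratio pinned down, the budget gives x* = I/(p_x + p_y·(y/x)) and y* = (y/x)·x*.
Numerically y/x = 4.992741, so x* = 50/(9.6 + 4.5·4.992741) = 1.5592.

x* = 1.5592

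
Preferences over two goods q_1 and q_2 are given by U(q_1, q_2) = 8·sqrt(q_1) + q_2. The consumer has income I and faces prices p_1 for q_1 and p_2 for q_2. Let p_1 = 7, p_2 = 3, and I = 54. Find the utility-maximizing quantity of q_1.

Plugging in: q_1* = (4·3/7)² = 2.9388.

q_1* = 2.9388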